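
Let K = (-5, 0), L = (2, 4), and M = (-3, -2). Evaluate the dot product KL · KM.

KL = L − K = (7, 4)
KM = M − K = (2, -2)
KL · KM = 7·2 + 4·(-2) = 14 - 8 = 6

6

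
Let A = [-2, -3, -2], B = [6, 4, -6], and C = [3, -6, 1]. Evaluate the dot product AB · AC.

AB = B − A = (8, 7, -4)
AC = C − A = (5, -3, 3)
AB · AC = 8·5 + 7·(-3) + (-4)·3 = 40 - 21 - 12 = 7

7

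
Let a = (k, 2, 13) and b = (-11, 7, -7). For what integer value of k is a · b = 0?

-7

a · b = k·(-11) + 2·7 + 13·(-7) = -77 - 11k
Set equal to 0: -11k = 77, so k = -7.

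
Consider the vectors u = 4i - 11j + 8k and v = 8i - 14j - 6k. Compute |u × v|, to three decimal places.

201.127

i: (-11)·(-6) - 8·(-14) = 66 - (-112) = 178
j: 8·8 - 4·(-6) = 64 - (-24) = 88
k: 4·(-14) - (-11)·8 = -56 - (-88) = 32
u × v = (178, 88, 32)
|u × v| = √(178² + 88² + 32²) = √40452 ≈ 201.1268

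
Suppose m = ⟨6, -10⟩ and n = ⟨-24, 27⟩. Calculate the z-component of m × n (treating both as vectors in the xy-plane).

-78

6·27 - (-10)·(-24) = 162 - 240 = -78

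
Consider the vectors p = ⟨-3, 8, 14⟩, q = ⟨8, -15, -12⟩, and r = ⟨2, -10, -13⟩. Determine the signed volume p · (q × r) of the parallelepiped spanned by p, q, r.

q × r:
i: (-15)·(-13) - (-12)·(-10) = 195 - 120 = 75
j: (-12)·2 - 8·(-13) = -24 - (-104) = 80
k: 8·(-10) - (-15)·2 = -80 - (-30) = -50
q × r = (75, 80, -50)
p · (q × r) = (-3)·75 + 8·80 + 14·(-50) = -225 + 640 - 700 = -285

-285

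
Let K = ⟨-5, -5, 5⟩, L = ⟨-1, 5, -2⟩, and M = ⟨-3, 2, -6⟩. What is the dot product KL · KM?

155

KL = L − K = (4, 10, -7)
KM = M − K = (2, 7, -11)
KL · KM = 4·2 + 10·7 + (-7)·(-11) = 8 + 70 + 77 = 155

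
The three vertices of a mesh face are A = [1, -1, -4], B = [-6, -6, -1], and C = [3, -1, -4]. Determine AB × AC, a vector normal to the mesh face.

AB = (-7, -5, 3)
AC = (2, 0, 0)
i: (-5)·0 - 3·0 = 0 - 0 = 0
j: 3·2 - (-7)·0 = 6 - 0 = 6
k: (-7)·0 - (-5)·2 = 0 - (-10) = 10
AB × AC = (0, 6, 10)

(0, 6, 10)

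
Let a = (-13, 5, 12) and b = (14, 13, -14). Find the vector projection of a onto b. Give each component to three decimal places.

a · b = (-13)·14 + 5·13 + 12·(-14) = -182 + 65 - 168 = -285
|b|² = 196 + 169 + 196 = 561
proj_b a = (-285/561) · (14, 13, -14) ≈ (-7.112, -6.604, 7.112)

(-7.112, -6.604, 7.112)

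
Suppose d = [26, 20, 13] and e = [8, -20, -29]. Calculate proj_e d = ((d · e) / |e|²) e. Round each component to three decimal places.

d · e = 26·8 + 20·(-20) + 13·(-29) = 208 - 400 - 377 = -569
|e|² = 64 + 400 + 841 = 1305
proj_e d = (-569/1305) · (8, -20, -29) ≈ (-3.488, 8.720, 12.644)

(-3.488, 8.720, 12.644)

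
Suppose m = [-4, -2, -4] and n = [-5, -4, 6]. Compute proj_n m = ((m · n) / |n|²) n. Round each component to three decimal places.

m · n = (-4)·(-5) + (-2)·(-4) + (-4)·6 = 20 + 8 - 24 = 4
|n|² = 25 + 16 + 36 = 77
proj_n m = (4/77) · (-5, -4, 6) ≈ (-0.260, -0.208, 0.312)

(-0.260, -0.208, 0.312)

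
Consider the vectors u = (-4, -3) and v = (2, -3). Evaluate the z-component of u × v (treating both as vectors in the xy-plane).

(-4)·(-3) - (-3)·2 = 12 - (-6) = 18

18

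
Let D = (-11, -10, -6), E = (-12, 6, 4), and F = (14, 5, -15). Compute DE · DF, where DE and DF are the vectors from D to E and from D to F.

DE = E − D = (-1, 16, 10)
DF = F − D = (25, 15, -9)
DE · DF = (-1)·25 + 16·15 + 10·(-9) = -25 + 240 - 90 = 125

125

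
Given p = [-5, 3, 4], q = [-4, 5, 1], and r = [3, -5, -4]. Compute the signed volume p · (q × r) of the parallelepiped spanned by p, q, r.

q × r:
i: 5·(-4) - 1·(-5) = -20 - (-5) = -15
j: 1·3 - (-4)·(-4) = 3 - 16 = -13
k: (-4)·(-5) - 5·3 = 20 - 15 = 5
q × r = (-15, -13, 5)
p · (q × r) = (-5)·(-15) + 3·(-13) + 4·5 = 75 - 39 + 20 = 56

56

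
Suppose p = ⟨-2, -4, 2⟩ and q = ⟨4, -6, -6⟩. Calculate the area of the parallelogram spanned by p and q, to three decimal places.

i: (-4)·(-6) - 2·(-6) = 24 - (-12) = 36
j: 2·4 - (-2)·(-6) = 8 - 12 = -4
k: (-2)·(-6) - (-4)·4 = 12 - (-16) = 28
p × q = (36, -4, 28)
|p × q| = √(36² + (-4)² + 28²) = √2096 ≈ 45.7821

45.782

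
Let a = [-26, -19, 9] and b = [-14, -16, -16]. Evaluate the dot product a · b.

524

a · b = (-26)·(-14) + (-19)·(-16) + 9·(-16) = 364 + 304 - 144 = 524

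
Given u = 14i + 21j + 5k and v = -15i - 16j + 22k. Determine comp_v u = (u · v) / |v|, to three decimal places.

-14.035

u · v = 14·(-15) + 21·(-16) + 5·22 = -210 - 336 + 110 = -436
|v| = √(225 + 256 + 484) = √965 ≈ 31.0644
comp_v u = -436 / √965 ≈ -14.035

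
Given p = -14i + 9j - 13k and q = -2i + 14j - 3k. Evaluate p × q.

i: 9·(-3) - (-13)·14 = -27 - (-182) = 155
j: (-13)·(-2) - (-14)·(-3) = 26 - 42 = -16
k: (-14)·14 - 9·(-2) = -196 - (-18) = -178
p × q = (155, -16, -178)

(155, -16, -178)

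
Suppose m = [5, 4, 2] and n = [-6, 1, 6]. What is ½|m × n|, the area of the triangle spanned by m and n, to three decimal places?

i: 4·6 - 2·1 = 24 - 2 = 22
j: 2·(-6) - 5·6 = -12 - 30 = -42
k: 5·1 - 4·(-6) = 5 - (-24) = 29
m × n = (22, -42, 29)
|m × n| = √(22² + (-42)² + 29²) = √3089 ≈ 55.5788
area = ½ · 55.5788 ≈ 27.789

27.789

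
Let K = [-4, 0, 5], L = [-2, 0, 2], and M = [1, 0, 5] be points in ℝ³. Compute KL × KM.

(0, -15, 0)

KL = (2, 0, -3)
KM = (5, 0, 0)
i: 0·0 - (-3)·0 = 0 - 0 = 0
j: (-3)·5 - 2·0 = -15 - 0 = -15
k: 2·0 - 0·5 = 0 - 0 = 0
KL × KM = (0, -15, 0)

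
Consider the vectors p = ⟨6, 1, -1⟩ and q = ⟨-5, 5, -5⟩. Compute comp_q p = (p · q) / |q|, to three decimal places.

p · q = 6·(-5) + 1·5 + (-1)·(-5) = -30 + 5 + 5 = -20
|q| = √(25 + 25 + 25) = √75 ≈ 8.6603
comp_q p = -20 / √75 ≈ -2.309

-2.309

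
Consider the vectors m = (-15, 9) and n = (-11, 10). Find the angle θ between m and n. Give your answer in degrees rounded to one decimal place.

11.3

m · n = (-15)·(-11) + 9·10 = 165 + 90 = 255
|m|² = 225 + 81 = 306,  |m| = √306 ≈ 17.492856
|n|² = 121 + 100 = 221,  |n| = √221 ≈ 14.866069
cos θ = 255 / (17.492856 · 14.866069) ≈ 0.98058
θ = arccos(0.98058) ≈ 11.3°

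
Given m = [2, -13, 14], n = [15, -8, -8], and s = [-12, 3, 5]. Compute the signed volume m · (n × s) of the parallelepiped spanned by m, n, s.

n × s:
i: (-8)·5 - (-8)·3 = -40 - (-24) = -16
j: (-8)·(-12) - 15·5 = 96 - 75 = 21
k: 15·3 - (-8)·(-12) = 45 - 96 = -51
n × s = (-16, 21, -51)
m · (n × s) = 2·(-16) + (-13)·21 + 14·(-51) = -32 - 273 - 714 = -1019

-1019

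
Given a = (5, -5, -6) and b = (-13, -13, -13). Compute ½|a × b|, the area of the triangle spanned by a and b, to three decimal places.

96.848

i: (-5)·(-13) - (-6)·(-13) = 65 - 78 = -13
j: (-6)·(-13) - 5·(-13) = 78 - (-65) = 143
k: 5·(-13) - (-5)·(-13) = -65 - 65 = -130
a × b = (-13, 143, -130)
|a × b| = √((-13)² + 143² + (-130)²) = √37518 ≈ 193.6956
area = ½ · 193.6956 ≈ 96.848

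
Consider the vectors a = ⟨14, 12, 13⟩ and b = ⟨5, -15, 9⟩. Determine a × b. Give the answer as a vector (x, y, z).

(303, -61, -270)

i: 12·9 - 13·(-15) = 108 - (-195) = 303
j: 13·5 - 14·9 = 65 - 126 = -61
k: 14·(-15) - 12·5 = -210 - 60 = -270
a × b = (303, -61, -270)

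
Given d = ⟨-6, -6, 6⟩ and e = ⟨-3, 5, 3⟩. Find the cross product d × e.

(-48, 0, -48)

i: (-6)·3 - 6·5 = -18 - 30 = -48
j: 6·(-3) - (-6)·3 = -18 - (-18) = 0
k: (-6)·5 - (-6)·(-3) = -30 - 18 = -48
d × e = (-48, 0, -48)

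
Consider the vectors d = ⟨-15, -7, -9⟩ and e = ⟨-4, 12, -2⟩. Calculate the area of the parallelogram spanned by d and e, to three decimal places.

i: (-7)·(-2) - (-9)·12 = 14 - (-108) = 122
j: (-9)·(-4) - (-15)·(-2) = 36 - 30 = 6
k: (-15)·12 - (-7)·(-4) = -180 - 28 = -208
d × e = (122, 6, -208)
|d × e| = √(122² + 6² + (-208)²) = √58184 ≈ 241.2136

241.214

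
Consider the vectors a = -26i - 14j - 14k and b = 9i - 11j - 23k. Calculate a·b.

a · b = (-26)·9 + (-14)·(-11) + (-14)·(-23) = -234 + 154 + 322 = 242

242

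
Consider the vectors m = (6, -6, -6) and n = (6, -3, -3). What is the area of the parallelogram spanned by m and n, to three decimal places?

i: (-6)·(-3) - (-6)·(-3) = 18 - 18 = 0
j: (-6)·6 - 6·(-3) = -36 - (-18) = -18
k: 6·(-3) - (-6)·6 = -18 - (-36) = 18
m × n = (0, -18, 18)
|m × n| = √(0² + (-18)² + 18²) = √648 ≈ 25.4558

25.456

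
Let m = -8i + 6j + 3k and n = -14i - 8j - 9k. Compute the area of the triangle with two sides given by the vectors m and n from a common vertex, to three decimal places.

94.604

i: 6·(-9) - 3·(-8) = -54 - (-24) = -30
j: 3·(-14) - (-8)·(-9) = -42 - 72 = -114
k: (-8)·(-8) - 6·(-14) = 64 - (-84) = 148
m × n = (-30, -114, 148)
|m × n| = √((-30)² + (-114)² + 148²) = √35800 ≈ 189.2089
area = ½ · 189.2089 ≈ 94.604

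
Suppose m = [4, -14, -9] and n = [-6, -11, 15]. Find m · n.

-5

m · n = 4·(-6) + (-14)·(-11) + (-9)·15 = -24 + 154 - 135 = -5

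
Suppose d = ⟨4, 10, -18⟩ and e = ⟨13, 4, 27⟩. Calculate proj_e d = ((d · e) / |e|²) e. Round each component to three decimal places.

d · e = 4·13 + 10·4 + (-18)·27 = 52 + 40 - 486 = -394
|e|² = 169 + 16 + 729 = 914
proj_e d = (-394/914) · (13, 4, 27) ≈ (-5.604, -1.724, -11.639)

(-5.604, -1.724, -11.639)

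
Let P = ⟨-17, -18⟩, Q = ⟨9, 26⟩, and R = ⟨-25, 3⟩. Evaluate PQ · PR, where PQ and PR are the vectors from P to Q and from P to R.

PQ = Q − P = (26, 44)
PR = R − P = (-8, 21)
PQ · PR = 26·(-8) + 44·21 = -208 + 924 = 716

716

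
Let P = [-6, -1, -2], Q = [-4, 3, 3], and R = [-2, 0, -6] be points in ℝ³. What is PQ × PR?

(-21, 28, -14)

PQ = (2, 4, 5)
PR = (4, 1, -4)
i: 4·(-4) - 5·1 = -16 - 5 = -21
j: 5·4 - 2·(-4) = 20 - (-8) = 28
k: 2·1 - 4·4 = 2 - 16 = -14
PQ × PR = (-21, 28, -14)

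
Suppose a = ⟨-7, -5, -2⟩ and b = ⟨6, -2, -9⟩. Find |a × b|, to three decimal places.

i: (-5)·(-9) - (-2)·(-2) = 45 - 4 = 41
j: (-2)·6 - (-7)·(-9) = -12 - 63 = -75
k: (-7)·(-2) - (-5)·6 = 14 - (-30) = 44
a × b = (41, -75, 44)
|a × b| = √(41² + (-75)² + 44²) = √9242 ≈ 96.1353

96.135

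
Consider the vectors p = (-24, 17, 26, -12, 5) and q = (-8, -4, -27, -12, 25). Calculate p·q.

p · q = (-24)·(-8) + 17·(-4) + 26·(-27) + (-12)·(-12) + 5·25 = 192 - 68 - 702 + 144 + 125 = -309

-309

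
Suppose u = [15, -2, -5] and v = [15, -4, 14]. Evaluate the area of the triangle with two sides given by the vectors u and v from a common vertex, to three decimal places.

145.283

i: (-2)·14 - (-5)·(-4) = -28 - 20 = -48
j: (-5)·15 - 15·14 = -75 - 210 = -285
k: 15·(-4) - (-2)·15 = -60 - (-30) = -30
u × v = (-48, -285, -30)
|u × v| = √((-48)² + (-285)² + (-30)²) = √84429 ≈ 290.5667
area = ½ · 290.5667 ≈ 145.283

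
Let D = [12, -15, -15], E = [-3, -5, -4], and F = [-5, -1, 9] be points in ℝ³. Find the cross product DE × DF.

DE = (-15, 10, 11)
DF = (-17, 14, 24)
i: 10·24 - 11·14 = 240 - 154 = 86
j: 11·(-17) - (-15)·24 = -187 - (-360) = 173
k: (-15)·14 - 10·(-17) = -210 - (-170) = -40
DE × DF = (86, 173, -40)

(86, 173, -40)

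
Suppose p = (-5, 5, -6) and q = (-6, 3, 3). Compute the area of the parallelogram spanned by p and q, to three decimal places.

62.570

i: 5·3 - (-6)·3 = 15 - (-18) = 33
j: (-6)·(-6) - (-5)·3 = 36 - (-15) = 51
k: (-5)·3 - 5·(-6) = -15 - (-30) = 15
p × q = (33, 51, 15)
|p × q| = √(33² + 51² + 15²) = √3915 ≈ 62.5700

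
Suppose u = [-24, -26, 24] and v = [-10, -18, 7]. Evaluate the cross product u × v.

(250, -72, 172)

i: (-26)·7 - 24·(-18) = -182 - (-432) = 250
j: 24·(-10) - (-24)·7 = -240 - (-168) = -72
k: (-24)·(-18) - (-26)·(-10) = 432 - 260 = 172
u × v = (250, -72, 172)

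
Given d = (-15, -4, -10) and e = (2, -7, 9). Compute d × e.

i: (-4)·9 - (-10)·(-7) = -36 - 70 = -106
j: (-10)·2 - (-15)·9 = -20 - (-135) = 115
k: (-15)·(-7) - (-4)·2 = 105 - (-8) = 113
d × e = (-106, 115, 113)

(-106, 115, 113)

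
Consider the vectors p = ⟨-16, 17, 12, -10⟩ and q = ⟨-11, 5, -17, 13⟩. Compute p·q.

p · q = (-16)·(-11) + 17·5 + 12·(-17) + (-10)·13 = 176 + 85 - 204 - 130 = -73

-73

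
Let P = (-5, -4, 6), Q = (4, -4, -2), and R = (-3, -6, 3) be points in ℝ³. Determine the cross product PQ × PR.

PQ = (9, 0, -8)
PR = (2, -2, -3)
i: 0·(-3) - (-8)·(-2) = 0 - 16 = -16
j: (-8)·2 - 9·(-3) = -16 - (-27) = 11
k: 9·(-2) - 0·2 = -18 - 0 = -18
PQ × PR = (-16, 11, -18)

(-16, 11, -18)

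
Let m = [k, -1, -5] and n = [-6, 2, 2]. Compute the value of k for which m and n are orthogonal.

-2

m · n = k·(-6) + (-1)·2 + (-5)·2 = -12 - 6k
Set equal to 0: -6k = 12, so k = -2.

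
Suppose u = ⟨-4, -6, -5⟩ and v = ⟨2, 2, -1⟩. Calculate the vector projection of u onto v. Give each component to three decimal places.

u · v = (-4)·2 + (-6)·2 + (-5)·(-1) = -8 - 12 + 5 = -15
|v|² = 4 + 4 + 1 = 9
proj_v u = (-15/9) · (2, 2, -1) ≈ (-3.333, -3.333, 1.667)

(-3.333, -3.333, 1.667)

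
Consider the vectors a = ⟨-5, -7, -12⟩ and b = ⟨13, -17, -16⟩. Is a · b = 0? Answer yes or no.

a · b = (-5)·13 + (-7)·(-17) + (-12)·(-16) = -65 + 119 + 192 = 246
Nonzero, so the vectors are not orthogonal.

no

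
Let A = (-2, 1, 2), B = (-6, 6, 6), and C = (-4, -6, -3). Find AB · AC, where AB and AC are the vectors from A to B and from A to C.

AB = B − A = (-4, 5, 4)
AC = C − A = (-2, -7, -5)
AB · AC = (-4)·(-2) + 5·(-7) + 4·(-5) = 8 - 35 - 20 = -47

-47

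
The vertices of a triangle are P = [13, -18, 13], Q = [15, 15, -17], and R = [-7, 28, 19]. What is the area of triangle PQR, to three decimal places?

PQ = (2, 33, -30),  PR = (-20, 46, 6)
i: 33·6 - (-30)·46 = 198 - (-1380) = 1578
j: (-30)·(-20) - 2·6 = 600 - 12 = 588
k: 2·46 - 33·(-20) = 92 - (-660) = 752
PQ × PR = (1578, 588, 752)
|PQ × PR| = √3401332 ≈ 1844.2700
area = ½ · 1844.2700 ≈ 922.135

922.135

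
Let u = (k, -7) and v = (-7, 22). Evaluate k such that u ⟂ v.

-22

u · v = k·(-7) + (-7)·22 = -154 - 7k
Set equal to 0: -7k = 154, so k = -22.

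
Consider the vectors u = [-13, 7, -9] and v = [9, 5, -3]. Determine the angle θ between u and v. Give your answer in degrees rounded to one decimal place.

u · v = (-13)·9 + 7·5 + (-9)·(-3) = -117 + 35 + 27 = -55
|u|² = 169 + 49 + 81 = 299,  |u| = √299 ≈ 17.291616
|v|² = 81 + 25 + 9 = 115,  |v| = √115 ≈ 10.723805
cos θ = -55 / (17.291616 · 10.723805) ≈ -0.29660
θ = arccos(-0.29660) ≈ 107.3°

107.3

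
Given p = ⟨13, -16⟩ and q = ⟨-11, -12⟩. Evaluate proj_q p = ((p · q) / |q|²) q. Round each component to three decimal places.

(-2.034, -2.219)

p · q = 13·(-11) + (-16)·(-12) = -143 + 192 = 49
|q|² = 121 + 144 = 265
proj_q p = (49/265) · (-11, -12) ≈ (-2.034, -2.219)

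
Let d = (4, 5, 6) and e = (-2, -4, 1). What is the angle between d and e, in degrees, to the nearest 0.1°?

123.2

d · e = 4·(-2) + 5·(-4) + 6·1 = -8 - 20 + 6 = -22
|d|² = 16 + 25 + 36 = 77,  |d| = √77 ≈ 8.774964
|e|² = 4 + 16 + 1 = 21,  |e| = √21 ≈ 4.582576
cos θ = -22 / (8.774964 · 4.582576) ≈ -0.54710
θ = arccos(-0.54710) ≈ 123.2°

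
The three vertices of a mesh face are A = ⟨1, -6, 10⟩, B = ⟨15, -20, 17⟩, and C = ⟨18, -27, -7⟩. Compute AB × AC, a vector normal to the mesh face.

AB = (14, -14, 7)
AC = (17, -21, -17)
i: (-14)·(-17) - 7·(-21) = 238 - (-147) = 385
j: 7·17 - 14·(-17) = 119 - (-238) = 357
k: 14·(-21) - (-14)·17 = -294 - (-238) = -56
AB × AC = (385, 357, -56)

(385, 357, -56)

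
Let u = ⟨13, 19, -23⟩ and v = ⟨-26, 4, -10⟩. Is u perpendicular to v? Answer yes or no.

no

u · v = 13·(-26) + 19·4 + (-23)·(-10) = -338 + 76 + 230 = -32
Nonzero, so the vectors are not orthogonal.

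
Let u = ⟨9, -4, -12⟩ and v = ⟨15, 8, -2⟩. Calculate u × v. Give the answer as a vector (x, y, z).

i: (-4)·(-2) - (-12)·8 = 8 - (-96) = 104
j: (-12)·15 - 9·(-2) = -180 - (-18) = -162
k: 9·8 - (-4)·15 = 72 - (-60) = 132
u × v = (104, -162, 132)

(104, -162, 132)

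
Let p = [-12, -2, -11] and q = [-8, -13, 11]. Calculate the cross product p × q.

i: (-2)·11 - (-11)·(-13) = -22 - 143 = -165
j: (-11)·(-8) - (-12)·11 = 88 - (-132) = 220
k: (-12)·(-13) - (-2)·(-8) = 156 - 16 = 140
p × q = (-165, 220, 140)

(-165, 220, 140)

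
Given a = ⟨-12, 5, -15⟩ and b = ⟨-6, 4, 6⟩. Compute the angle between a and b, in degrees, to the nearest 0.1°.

89.4

a · b = (-12)·(-6) + 5·4 + (-15)·6 = 72 + 20 - 90 = 2
|a|² = 144 + 25 + 225 = 394,  |a| = √394 ≈ 19.849433
|b|² = 36 + 16 + 36 = 88,  |b| = √88 ≈ 9.380832
cos θ = 2 / (19.849433 · 9.380832) ≈ 0.01074
θ = arccos(0.01074) ≈ 89.4°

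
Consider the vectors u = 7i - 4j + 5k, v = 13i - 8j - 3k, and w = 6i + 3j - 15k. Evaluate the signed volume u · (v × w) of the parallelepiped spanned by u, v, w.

630

v × w:
i: (-8)·(-15) - (-3)·3 = 120 - (-9) = 129
j: (-3)·6 - 13·(-15) = -18 - (-195) = 177
k: 13·3 - (-8)·6 = 39 - (-48) = 87
v × w = (129, 177, 87)
u · (v × w) = 7·129 + (-4)·177 + 5·87 = 903 - 708 + 435 = 630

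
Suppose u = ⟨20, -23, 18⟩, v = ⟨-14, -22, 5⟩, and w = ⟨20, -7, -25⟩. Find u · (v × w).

27134

v × w:
i: (-22)·(-25) - 5·(-7) = 550 - (-35) = 585
j: 5·20 - (-14)·(-25) = 100 - 350 = -250
k: (-14)·(-7) - (-22)·20 = 98 - (-440) = 538
v × w = (585, -250, 538)
u · (v × w) = 20·585 + (-23)·(-250) + 18·538 = 11700 + 5750 + 9684 = 27134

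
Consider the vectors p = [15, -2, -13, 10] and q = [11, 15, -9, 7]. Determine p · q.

p · q = 15·11 + (-2)·15 + (-13)·(-9) + 10·7 = 165 - 30 + 117 + 70 = 322

322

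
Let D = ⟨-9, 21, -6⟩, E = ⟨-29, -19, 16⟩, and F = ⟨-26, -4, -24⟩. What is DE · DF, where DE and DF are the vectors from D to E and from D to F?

DE = E − D = (-20, -40, 22)
DF = F − D = (-17, -25, -18)
DE · DF = (-20)·(-17) + (-40)·(-25) + 22·(-18) = 340 + 1000 - 396 = 944

944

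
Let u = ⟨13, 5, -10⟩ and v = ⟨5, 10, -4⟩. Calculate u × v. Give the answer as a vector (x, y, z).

i: 5·(-4) - (-10)·10 = -20 - (-100) = 80
j: (-10)·5 - 13·(-4) = -50 - (-52) = 2
k: 13·10 - 5·5 = 130 - 25 = 105
u × v = (80, 2, 105)

(80, 2, 105)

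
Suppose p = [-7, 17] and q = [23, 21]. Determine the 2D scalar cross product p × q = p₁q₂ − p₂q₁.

-538

(-7)·21 - 17·23 = -147 - 391 = -538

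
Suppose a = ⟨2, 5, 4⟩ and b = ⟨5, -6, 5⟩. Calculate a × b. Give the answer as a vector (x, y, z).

i: 5·5 - 4·(-6) = 25 - (-24) = 49
j: 4·5 - 2·5 = 20 - 10 = 10
k: 2·(-6) - 5·5 = -12 - 25 = -37
a × b = (49, 10, -37)

(49, 10, -37)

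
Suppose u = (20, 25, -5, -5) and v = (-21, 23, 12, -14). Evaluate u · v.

u · v = 20·(-21) + 25·23 + (-5)·12 + (-5)·(-14) = -420 + 575 - 60 + 70 = 165

165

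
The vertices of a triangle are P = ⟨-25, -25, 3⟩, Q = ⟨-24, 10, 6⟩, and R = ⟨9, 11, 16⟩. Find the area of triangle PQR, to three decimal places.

604.162

PQ = (1, 35, 3),  PR = (34, 36, 13)
i: 35·13 - 3·36 = 455 - 108 = 347
j: 3·34 - 1·13 = 102 - 13 = 89
k: 1·36 - 35·34 = 36 - 1190 = -1154
PQ × PR = (347, 89, -1154)
|PQ × PR| = √1460046 ≈ 1208.3236
area = ½ · 1208.3236 ≈ 604.162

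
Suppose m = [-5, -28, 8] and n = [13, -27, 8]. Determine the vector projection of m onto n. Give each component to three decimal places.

m · n = (-5)·13 + (-28)·(-27) + 8·8 = -65 + 756 + 64 = 755
|n|² = 169 + 729 + 64 = 962
proj_n m = (755/962) · (13, -27, 8) ≈ (10.203, -21.190, 6.279)

(10.203, -21.190, 6.279)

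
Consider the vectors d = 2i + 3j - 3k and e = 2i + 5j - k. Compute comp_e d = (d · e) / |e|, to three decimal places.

d · e = 2·2 + 3·5 + (-3)·(-1) = 4 + 15 + 3 = 22
|e| = √(4 + 25 + 1) = √30 ≈ 5.4772
comp_e d = 22 / √30 ≈ 4.017

4.017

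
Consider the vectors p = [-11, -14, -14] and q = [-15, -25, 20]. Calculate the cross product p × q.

i: (-14)·20 - (-14)·(-25) = -280 - 350 = -630
j: (-14)·(-15) - (-11)·20 = 210 - (-220) = 430
k: (-11)·(-25) - (-14)·(-15) = 275 - 210 = 65
p × q = (-630, 430, 65)

(-630, 430, 65)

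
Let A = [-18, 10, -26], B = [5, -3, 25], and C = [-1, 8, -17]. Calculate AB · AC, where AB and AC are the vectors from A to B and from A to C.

AB = B − A = (23, -13, 51)
AC = C − A = (17, -2, 9)
AB · AC = 23·17 + (-13)·(-2) + 51·9 = 391 + 26 + 459 = 876

876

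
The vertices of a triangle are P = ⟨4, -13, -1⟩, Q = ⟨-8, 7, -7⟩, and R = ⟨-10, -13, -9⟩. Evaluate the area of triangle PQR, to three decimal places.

161.357

PQ = (-12, 20, -6),  PR = (-14, 0, -8)
i: 20·(-8) - (-6)·0 = -160 - 0 = -160
j: (-6)·(-14) - (-12)·(-8) = 84 - 96 = -12
k: (-12)·0 - 20·(-14) = 0 - (-280) = 280
PQ × PR = (-160, -12, 280)
|PQ × PR| = √104144 ≈ 322.7135
area = ½ · 322.7135 ≈ 161.357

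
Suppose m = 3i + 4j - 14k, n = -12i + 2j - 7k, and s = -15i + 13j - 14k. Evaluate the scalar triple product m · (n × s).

1701

n × s:
i: 2·(-14) - (-7)·13 = -28 - (-91) = 63
j: (-7)·(-15) - (-12)·(-14) = 105 - 168 = -63
k: (-12)·13 - 2·(-15) = -156 - (-30) = -126
n × s = (63, -63, -126)
m · (n × s) = 3·63 + 4·(-63) + (-14)·(-126) = 189 - 252 + 1764 = 1701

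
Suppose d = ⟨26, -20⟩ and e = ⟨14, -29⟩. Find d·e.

d · e = 26·14 + (-20)·(-29) = 364 + 580 = 944

944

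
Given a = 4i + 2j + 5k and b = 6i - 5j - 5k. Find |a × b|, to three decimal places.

i: 2·(-5) - 5·(-5) = -10 - (-25) = 15
j: 5·6 - 4·(-5) = 30 - (-20) = 50
k: 4·(-5) - 2·6 = -20 - 12 = -32
a × b = (15, 50, -32)
|a × b| = √(15² + 50² + (-32)²) = √3749 ≈ 61.2291

61.229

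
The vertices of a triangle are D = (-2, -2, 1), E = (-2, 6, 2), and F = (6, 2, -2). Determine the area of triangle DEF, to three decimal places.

35.157

DE = (0, 8, 1),  DF = (8, 4, -3)
i: 8·(-3) - 1·4 = -24 - 4 = -28
j: 1·8 - 0·(-3) = 8 - 0 = 8
k: 0·4 - 8·8 = 0 - 64 = -64
DE × DF = (-28, 8, -64)
|DE × DF| = √4944 ≈ 70.3136
area = ½ · 70.3136 ≈ 35.157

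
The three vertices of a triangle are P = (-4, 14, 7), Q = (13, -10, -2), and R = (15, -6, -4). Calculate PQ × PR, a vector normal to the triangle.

(84, 16, 116)

PQ = (17, -24, -9)
PR = (19, -20, -11)
i: (-24)·(-11) - (-9)·(-20) = 264 - 180 = 84
j: (-9)·19 - 17·(-11) = -171 - (-187) = 16
k: 17·(-20) - (-24)·19 = -340 - (-456) = 116
PQ × PR = (84, 16, 116)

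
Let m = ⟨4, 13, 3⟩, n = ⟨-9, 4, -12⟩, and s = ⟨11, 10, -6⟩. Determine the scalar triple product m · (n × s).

-2436

n × s:
i: 4·(-6) - (-12)·10 = -24 - (-120) = 96
j: (-12)·11 - (-9)·(-6) = -132 - 54 = -186
k: (-9)·10 - 4·11 = -90 - 44 = -134
n × s = (96, -186, -134)
m · (n × s) = 4·96 + 13·(-186) + 3·(-134) = 384 - 2418 - 402 = -2436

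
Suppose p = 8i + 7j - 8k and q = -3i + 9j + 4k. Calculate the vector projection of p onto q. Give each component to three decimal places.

(-0.198, 0.594, 0.264)

p · q = 8·(-3) + 7·9 + (-8)·4 = -24 + 63 - 32 = 7
|q|² = 9 + 81 + 16 = 106
proj_q p = (7/106) · (-3, 9, 4) ≈ (-0.198, 0.594, 0.264)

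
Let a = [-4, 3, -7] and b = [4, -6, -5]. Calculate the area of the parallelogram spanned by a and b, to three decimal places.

i: 3·(-5) - (-7)·(-6) = -15 - 42 = -57
j: (-7)·4 - (-4)·(-5) = -28 - 20 = -48
k: (-4)·(-6) - 3·4 = 24 - 12 = 12
a × b = (-57, -48, 12)
|a × b| = √((-57)² + (-48)² + 12²) = √5697 ≈ 75.4785

75.478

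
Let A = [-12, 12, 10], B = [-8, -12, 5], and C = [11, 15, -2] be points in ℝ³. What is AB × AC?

AB = (4, -24, -5)
AC = (23, 3, -12)
i: (-24)·(-12) - (-5)·3 = 288 - (-15) = 303
j: (-5)·23 - 4·(-12) = -115 - (-48) = -67
k: 4·3 - (-24)·23 = 12 - (-552) = 564
AB × AC = (303, -67, 564)

(303, -67, 564)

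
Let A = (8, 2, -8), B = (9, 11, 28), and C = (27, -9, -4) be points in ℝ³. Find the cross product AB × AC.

AB = (1, 9, 36)
AC = (19, -11, 4)
i: 9·4 - 36·(-11) = 36 - (-396) = 432
j: 36·19 - 1·4 = 684 - 4 = 680
k: 1·(-11) - 9·19 = -11 - 171 = -182
AB × AC = (432, 680, -182)

(432, 680, -182)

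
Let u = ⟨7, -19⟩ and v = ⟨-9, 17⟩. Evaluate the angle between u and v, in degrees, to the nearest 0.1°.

172.3

u · v = 7·(-9) + (-19)·17 = -63 - 323 = -386
|u|² = 49 + 361 = 410,  |u| = √410 ≈ 20.248457
|v|² = 81 + 289 = 370,  |v| = √370 ≈ 19.235384
cos θ = -386 / (20.248457 · 19.235384) ≈ -0.99105
θ = arccos(-0.99105) ≈ 172.3°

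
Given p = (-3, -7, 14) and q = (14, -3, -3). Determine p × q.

i: (-7)·(-3) - 14·(-3) = 21 - (-42) = 63
j: 14·14 - (-3)·(-3) = 196 - 9 = 187
k: (-3)·(-3) - (-7)·14 = 9 - (-98) = 107
p × q = (63, 187, 107)

(63, 187, 107)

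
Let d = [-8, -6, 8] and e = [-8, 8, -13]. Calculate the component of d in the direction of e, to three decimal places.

d · e = (-8)·(-8) + (-6)·8 + 8·(-13) = 64 - 48 - 104 = -88
|e| = √(64 + 64 + 169) = √297 ≈ 17.2337
comp_e d = -88 / √297 ≈ -5.106

-5.106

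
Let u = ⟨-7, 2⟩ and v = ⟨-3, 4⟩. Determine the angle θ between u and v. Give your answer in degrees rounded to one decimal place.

u · v = (-7)·(-3) + 2·4 = 21 + 8 = 29
|u|² = 49 + 4 = 53,  |u| = √53 ≈ 7.280110
|v|² = 9 + 16 = 25,  |v| = √25 ≈ 5.000000
cos θ = 29 / (7.280110 · 5.000000) ≈ 0.79669
θ = arccos(0.79669) ≈ 37.2°

37.2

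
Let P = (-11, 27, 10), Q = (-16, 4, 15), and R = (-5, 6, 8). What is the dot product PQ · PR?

443

PQ = Q − P = (-5, -23, 5)
PR = R − P = (6, -21, -2)
PQ · PR = (-5)·6 + (-23)·(-21) + 5·(-2) = -30 + 483 - 10 = 443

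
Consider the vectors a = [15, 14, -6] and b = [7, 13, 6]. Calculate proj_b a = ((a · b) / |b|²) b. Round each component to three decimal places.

(6.917, 12.846, 5.929)

a · b = 15·7 + 14·13 + (-6)·6 = 105 + 182 - 36 = 251
|b|² = 49 + 169 + 36 = 254
proj_b a = (251/254) · (7, 13, 6) ≈ (6.917, 12.846, 5.929)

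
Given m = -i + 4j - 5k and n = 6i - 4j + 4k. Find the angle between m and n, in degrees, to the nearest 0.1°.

141.8

m · n = (-1)·6 + 4·(-4) + (-5)·4 = -6 - 16 - 20 = -42
|m|² = 1 + 16 + 25 = 42,  |m| = √42 ≈ 6.480741
|n|² = 36 + 16 + 16 = 68,  |n| = √68 ≈ 8.246211
cos θ = -42 / (6.480741 · 8.246211) ≈ -0.78591
θ = arccos(-0.78591) ≈ 141.8°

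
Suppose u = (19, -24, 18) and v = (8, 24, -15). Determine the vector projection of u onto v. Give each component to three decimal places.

u · v = 19·8 + (-24)·24 + 18·(-15) = 152 - 576 - 270 = -694
|v|² = 64 + 576 + 225 = 865
proj_v u = (-694/865) · (8, 24, -15) ≈ (-6.418, -19.255, 12.035)

(-6.418, -19.255, 12.035)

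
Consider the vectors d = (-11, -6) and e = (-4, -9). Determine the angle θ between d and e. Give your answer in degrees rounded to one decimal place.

37.4

d · e = (-11)·(-4) + (-6)·(-9) = 44 + 54 = 98
|d|² = 121 + 36 = 157,  |d| = √157 ≈ 12.529964
|e|² = 16 + 81 = 97,  |e| = √97 ≈ 9.848858
cos θ = 98 / (12.529964 · 9.848858) ≈ 0.79413
θ = arccos(0.79413) ≈ 37.4°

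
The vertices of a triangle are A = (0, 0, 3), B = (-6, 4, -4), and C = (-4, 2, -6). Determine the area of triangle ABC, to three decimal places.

17.146

AB = (-6, 4, -7),  AC = (-4, 2, -9)
i: 4·(-9) - (-7)·2 = -36 - (-14) = -22
j: (-7)·(-4) - (-6)·(-9) = 28 - 54 = -26
k: (-6)·2 - 4·(-4) = -12 - (-16) = 4
AB × AC = (-22, -26, 4)
|AB × AC| = √1176 ≈ 34.2929
area = ½ · 34.2929 ≈ 17.146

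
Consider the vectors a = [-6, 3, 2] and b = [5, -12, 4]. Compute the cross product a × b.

i: 3·4 - 2·(-12) = 12 - (-24) = 36
j: 2·5 - (-6)·4 = 10 - (-24) = 34
k: (-6)·(-12) - 3·5 = 72 - 15 = 57
a × b = (36, 34, 57)

(36, 34, 57)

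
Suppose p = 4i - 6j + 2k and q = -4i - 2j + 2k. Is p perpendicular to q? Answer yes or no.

yes

p · q = 4·(-4) + (-6)·(-2) + 2·2 = -16 + 12 + 4 = 0
Zero, so the vectors are orthogonal.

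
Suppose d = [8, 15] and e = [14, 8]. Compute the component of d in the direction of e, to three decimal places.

14.388

d · e = 8·14 + 15·8 = 112 + 120 = 232
|e| = √(196 + 64) = √260 ≈ 16.1245
comp_e d = 232 / √260 ≈ 14.388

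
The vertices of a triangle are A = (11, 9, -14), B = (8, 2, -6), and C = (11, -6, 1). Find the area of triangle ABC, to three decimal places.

32.692

AB = (-3, -7, 8),  AC = (0, -15, 15)
i: (-7)·15 - 8·(-15) = -105 - (-120) = 15
j: 8·0 - (-3)·15 = 0 - (-45) = 45
k: (-3)·(-15) - (-7)·0 = 45 - 0 = 45
AB × AC = (15, 45, 45)
|AB × AC| = √4275 ≈ 65.3835
area = ½ · 65.3835 ≈ 32.692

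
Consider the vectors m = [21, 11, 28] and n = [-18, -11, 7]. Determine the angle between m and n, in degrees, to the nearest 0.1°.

111.8

m · n = 21·(-18) + 11·(-11) + 28·7 = -378 - 121 + 196 = -303
|m|² = 441 + 121 + 784 = 1346,  |m| = √1346 ≈ 36.687873
|n|² = 324 + 121 + 49 = 494,  |n| = √494 ≈ 22.226111
cos θ = -303 / (36.687873 · 22.226111) ≈ -0.37158
θ = arccos(-0.37158) ≈ 111.8°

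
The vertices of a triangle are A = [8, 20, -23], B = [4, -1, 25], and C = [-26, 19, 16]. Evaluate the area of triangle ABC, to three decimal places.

905.140

AB = (-4, -21, 48),  AC = (-34, -1, 39)
i: (-21)·39 - 48·(-1) = -819 - (-48) = -771
j: 48·(-34) - (-4)·39 = -1632 - (-156) = -1476
k: (-4)·(-1) - (-21)·(-34) = 4 - 714 = -710
AB × AC = (-771, -1476, -710)
|AB × AC| = √3277117 ≈ 1810.2809
area = ½ · 1810.2809 ≈ 905.140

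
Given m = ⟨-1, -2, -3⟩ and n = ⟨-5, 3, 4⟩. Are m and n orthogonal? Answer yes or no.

m · n = (-1)·(-5) + (-2)·3 + (-3)·4 = 5 - 6 - 12 = -13
Nonzero, so the vectors are not orthogonal.

no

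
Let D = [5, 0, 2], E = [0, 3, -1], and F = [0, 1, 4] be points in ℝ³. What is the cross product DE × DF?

(9, 25, 10)

DE = (-5, 3, -3)
DF = (-5, 1, 2)
i: 3·2 - (-3)·1 = 6 - (-3) = 9
j: (-3)·(-5) - (-5)·2 = 15 - (-10) = 25
k: (-5)·1 - 3·(-5) = -5 - (-15) = 10
DE × DF = (9, 25, 10)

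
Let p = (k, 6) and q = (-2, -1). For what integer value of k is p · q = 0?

p · q = k·(-2) + 6·(-1) = -6 - 2k
Set equal to 0: -2k = 6, so k = -3.

-3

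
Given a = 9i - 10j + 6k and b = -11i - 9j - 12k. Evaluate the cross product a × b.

i: (-10)·(-12) - 6·(-9) = 120 - (-54) = 174
j: 6·(-11) - 9·(-12) = -66 - (-108) = 42
k: 9·(-9) - (-10)·(-11) = -81 - 110 = -191
a × b = (174, 42, -191)

(174, 42, -191)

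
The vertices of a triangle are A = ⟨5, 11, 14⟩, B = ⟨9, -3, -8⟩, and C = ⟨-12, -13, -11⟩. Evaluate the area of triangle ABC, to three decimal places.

303.280

AB = (4, -14, -22),  AC = (-17, -24, -25)
i: (-14)·(-25) - (-22)·(-24) = 350 - 528 = -178
j: (-22)·(-17) - 4·(-25) = 374 - (-100) = 474
k: 4·(-24) - (-14)·(-17) = -96 - 238 = -334
AB × AC = (-178, 474, -334)
|AB × AC| = √367916 ≈ 606.5608
area = ½ · 606.5608 ≈ 303.280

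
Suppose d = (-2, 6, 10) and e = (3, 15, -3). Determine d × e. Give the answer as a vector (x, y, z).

(-168, 24, -48)

i: 6·(-3) - 10·15 = -18 - 150 = -168
j: 10·3 - (-2)·(-3) = 30 - 6 = 24
k: (-2)·15 - 6·3 = -30 - 18 = -48
d × e = (-168, 24, -48)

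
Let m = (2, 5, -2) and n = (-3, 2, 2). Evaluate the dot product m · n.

0

m · n = 2·(-3) + 5·2 + (-2)·2 = -6 + 10 - 4 = 0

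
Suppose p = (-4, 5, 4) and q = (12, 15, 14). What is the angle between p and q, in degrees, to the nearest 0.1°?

p · q = (-4)·12 + 5·15 + 4·14 = -48 + 75 + 56 = 83
|p|² = 16 + 25 + 16 = 57,  |p| = √57 ≈ 7.549834
|q|² = 144 + 225 + 196 = 565,  |q| = √565 ≈ 23.769729
cos θ = 83 / (7.549834 · 23.769729) ≈ 0.46251
θ = arccos(0.46251) ≈ 62.5°

62.5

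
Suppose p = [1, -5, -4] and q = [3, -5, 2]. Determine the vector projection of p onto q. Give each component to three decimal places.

(1.579, -2.632, 1.053)

p · q = 1·3 + (-5)·(-5) + (-4)·2 = 3 + 25 - 8 = 20
|q|² = 9 + 25 + 4 = 38
proj_q p = (20/38) · (3, -5, 2) ≈ (1.579, -2.632, 1.053)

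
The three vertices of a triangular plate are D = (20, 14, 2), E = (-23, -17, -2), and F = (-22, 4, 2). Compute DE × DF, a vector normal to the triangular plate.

(-40, 168, -872)

DE = (-43, -31, -4)
DF = (-42, -10, 0)
i: (-31)·0 - (-4)·(-10) = 0 - 40 = -40
j: (-4)·(-42) - (-43)·0 = 168 - 0 = 168
k: (-43)·(-10) - (-31)·(-42) = 430 - 1302 = -872
DE × DF = (-40, 168, -872)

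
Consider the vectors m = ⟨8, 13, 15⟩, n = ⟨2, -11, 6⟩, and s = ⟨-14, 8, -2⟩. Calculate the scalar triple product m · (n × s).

n × s:
i: (-11)·(-2) - 6·8 = 22 - 48 = -26
j: 6·(-14) - 2·(-2) = -84 - (-4) = -80
k: 2·8 - (-11)·(-14) = 16 - 154 = -138
n × s = (-26, -80, -138)
m · (n × s) = 8·(-26) + 13·(-80) + 15·(-138) = -208 - 1040 - 2070 = -3318

-3318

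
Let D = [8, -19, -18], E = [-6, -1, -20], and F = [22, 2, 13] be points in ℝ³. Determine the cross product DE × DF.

(600, 406, -546)

DE = (-14, 18, -2)
DF = (14, 21, 31)
i: 18·31 - (-2)·21 = 558 - (-42) = 600
j: (-2)·14 - (-14)·31 = -28 - (-434) = 406
k: (-14)·21 - 18·14 = -294 - 252 = -546
DE × DF = (600, 406, -546)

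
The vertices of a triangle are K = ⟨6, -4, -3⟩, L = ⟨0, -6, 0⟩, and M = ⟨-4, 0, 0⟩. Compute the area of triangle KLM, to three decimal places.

KL = (-6, -2, 3),  KM = (-10, 4, 3)
i: (-2)·3 - 3·4 = -6 - 12 = -18
j: 3·(-10) - (-6)·3 = -30 - (-18) = -12
k: (-6)·4 - (-2)·(-10) = -24 - 20 = -44
KL × KM = (-18, -12, -44)
|KL × KM| = √2404 ≈ 49.0306
area = ½ · 49.0306 ≈ 24.515

24.515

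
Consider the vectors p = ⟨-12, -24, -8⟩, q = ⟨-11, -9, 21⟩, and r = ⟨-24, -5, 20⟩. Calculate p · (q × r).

9004

q × r:
i: (-9)·20 - 21·(-5) = -180 - (-105) = -75
j: 21·(-24) - (-11)·20 = -504 - (-220) = -284
k: (-11)·(-5) - (-9)·(-24) = 55 - 216 = -161
q × r = (-75, -284, -161)
p · (q × r) = (-12)·(-75) + (-24)·(-284) + (-8)·(-161) = 900 + 6816 + 1288 = 9004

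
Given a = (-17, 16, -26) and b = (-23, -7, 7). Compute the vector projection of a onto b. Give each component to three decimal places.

a · b = (-17)·(-23) + 16·(-7) + (-26)·7 = 391 - 112 - 182 = 97
|b|² = 529 + 49 + 49 = 627
proj_b a = (97/627) · (-23, -7, 7) ≈ (-3.558, -1.083, 1.083)

(-3.558, -1.083, 1.083)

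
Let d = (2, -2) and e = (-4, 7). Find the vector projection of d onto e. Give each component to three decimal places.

(1.354, -2.369)

d · e = 2·(-4) + (-2)·7 = -8 - 14 = -22
|e|² = 16 + 49 = 65
proj_e d = (-22/65) · (-4, 7) ≈ (1.354, -2.369)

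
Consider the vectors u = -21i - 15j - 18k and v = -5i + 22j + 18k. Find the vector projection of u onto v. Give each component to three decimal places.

u · v = (-21)·(-5) + (-15)·22 + (-18)·18 = 105 - 330 - 324 = -549
|v|² = 25 + 484 + 324 = 833
proj_v u = (-549/833) · (-5, 22, 18) ≈ (3.295, -14.499, -11.863)

(3.295, -14.499, -11.863)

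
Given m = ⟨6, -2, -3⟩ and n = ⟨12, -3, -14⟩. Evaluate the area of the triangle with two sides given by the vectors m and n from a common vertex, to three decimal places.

25.986

i: (-2)·(-14) - (-3)·(-3) = 28 - 9 = 19
j: (-3)·12 - 6·(-14) = -36 - (-84) = 48
k: 6·(-3) - (-2)·12 = -18 - (-24) = 6
m × n = (19, 48, 6)
|m × n| = √(19² + 48² + 6²) = √2701 ≈ 51.9711
area = ½ · 51.9711 ≈ 25.986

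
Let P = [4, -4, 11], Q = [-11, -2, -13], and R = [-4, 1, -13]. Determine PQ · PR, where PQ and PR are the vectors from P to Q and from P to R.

PQ = Q − P = (-15, 2, -24)
PR = R − P = (-8, 5, -24)
PQ · PR = (-15)·(-8) + 2·5 + (-24)·(-24) = 120 + 10 + 576 = 706

706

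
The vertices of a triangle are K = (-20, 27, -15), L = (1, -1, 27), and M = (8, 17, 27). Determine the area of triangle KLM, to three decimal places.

496.852

KL = (21, -28, 42),  KM = (28, -10, 42)
i: (-28)·42 - 42·(-10) = -1176 - (-420) = -756
j: 42·28 - 21·42 = 1176 - 882 = 294
k: 21·(-10) - (-28)·28 = -210 - (-784) = 574
KL × KM = (-756, 294, 574)
|KL × KM| = √987448 ≈ 993.7042
area = ½ · 993.7042 ≈ 496.852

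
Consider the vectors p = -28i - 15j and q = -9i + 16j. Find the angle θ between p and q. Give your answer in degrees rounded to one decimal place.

88.8

p · q = (-28)·(-9) + (-15)·16 = 252 - 240 = 12
|p|² = 784 + 225 = 1009,  |p| = √1009 ≈ 31.764760
|q|² = 81 + 256 = 337,  |q| = √337 ≈ 18.357560
cos θ = 12 / (31.764760 · 18.357560) ≈ 0.02058
θ = arccos(0.02058) ≈ 88.8°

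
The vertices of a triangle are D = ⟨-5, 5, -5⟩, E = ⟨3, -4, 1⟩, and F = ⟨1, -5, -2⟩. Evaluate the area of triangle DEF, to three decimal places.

21.846

DE = (8, -9, 6),  DF = (6, -10, 3)
i: (-9)·3 - 6·(-10) = -27 - (-60) = 33
j: 6·6 - 8·3 = 36 - 24 = 12
k: 8·(-10) - (-9)·6 = -80 - (-54) = -26
DE × DF = (33, 12, -26)
|DE × DF| = √1909 ≈ 43.6921
area = ½ · 43.6921 ≈ 21.846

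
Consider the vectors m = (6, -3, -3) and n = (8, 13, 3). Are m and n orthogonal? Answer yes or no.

yes

m · n = 6·8 + (-3)·13 + (-3)·3 = 48 - 39 - 9 = 0
Zero, so the vectors are orthogonal.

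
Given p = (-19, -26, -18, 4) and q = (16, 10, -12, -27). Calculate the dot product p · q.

p · q = (-19)·16 + (-26)·10 + (-18)·(-12) + 4·(-27) = -304 - 260 + 216 - 108 = -456

-456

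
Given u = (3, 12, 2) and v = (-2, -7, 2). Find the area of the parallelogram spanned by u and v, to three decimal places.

i: 12·2 - 2·(-7) = 24 - (-14) = 38
j: 2·(-2) - 3·2 = -4 - 6 = -10
k: 3·(-7) - 12·(-2) = -21 - (-24) = 3
u × v = (38, -10, 3)
|u × v| = √(38² + (-10)² + 3²) = √1553 ≈ 39.4081

39.408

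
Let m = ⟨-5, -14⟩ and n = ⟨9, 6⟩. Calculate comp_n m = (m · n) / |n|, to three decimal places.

-11.926

m · n = (-5)·9 + (-14)·6 = -45 - 84 = -129
|n| = √(81 + 36) = √117 ≈ 10.8167
comp_n m = -129 / √117 ≈ -11.926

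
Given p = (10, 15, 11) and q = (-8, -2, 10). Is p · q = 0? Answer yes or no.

p · q = 10·(-8) + 15·(-2) + 11·10 = -80 - 30 + 110 = 0
Zero, so the vectors are orthogonal.

yes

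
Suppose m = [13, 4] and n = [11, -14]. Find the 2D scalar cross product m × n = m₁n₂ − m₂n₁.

-226

13·(-14) - 4·11 = -182 - 44 = -226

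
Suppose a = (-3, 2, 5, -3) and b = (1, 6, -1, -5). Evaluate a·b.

19

a · b = (-3)·1 + 2·6 + 5·(-1) + (-3)·(-5) = -3 + 12 - 5 + 15 = 19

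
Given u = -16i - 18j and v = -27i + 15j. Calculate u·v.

162

u · v = (-16)·(-27) + (-18)·15 = 432 - 270 = 162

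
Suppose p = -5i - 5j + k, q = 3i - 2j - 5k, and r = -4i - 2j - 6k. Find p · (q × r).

-214

q × r:
i: (-2)·(-6) - (-5)·(-2) = 12 - 10 = 2
j: (-5)·(-4) - 3·(-6) = 20 - (-18) = 38
k: 3·(-2) - (-2)·(-4) = -6 - 8 = -14
q × r = (2, 38, -14)
p · (q × r) = (-5)·2 + (-5)·38 + 1·(-14) = -10 - 190 - 14 = -214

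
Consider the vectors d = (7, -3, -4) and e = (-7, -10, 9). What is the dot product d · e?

-55

d · e = 7·(-7) + (-3)·(-10) + (-4)·9 = -49 + 30 - 36 = -55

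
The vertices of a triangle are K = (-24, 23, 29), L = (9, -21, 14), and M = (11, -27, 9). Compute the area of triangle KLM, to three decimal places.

KL = (33, -44, -15),  KM = (35, -50, -20)
i: (-44)·(-20) - (-15)·(-50) = 880 - 750 = 130
j: (-15)·35 - 33·(-20) = -525 - (-660) = 135
k: 33·(-50) - (-44)·35 = -1650 - (-1540) = -110
KL × KM = (130, 135, -110)
|KL × KM| = √47225 ≈ 217.3131
area = ½ · 217.3131 ≈ 108.657

108.657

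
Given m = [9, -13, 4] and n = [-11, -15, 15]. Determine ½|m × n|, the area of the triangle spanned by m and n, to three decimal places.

178.571

i: (-13)·15 - 4·(-15) = -195 - (-60) = -135
j: 4·(-11) - 9·15 = -44 - 135 = -179
k: 9·(-15) - (-13)·(-11) = -135 - 143 = -278
m × n = (-135, -179, -278)
|m × n| = √((-135)² + (-179)² + (-278)²) = √127550 ≈ 357.1414
area = ½ · 357.1414 ≈ 178.571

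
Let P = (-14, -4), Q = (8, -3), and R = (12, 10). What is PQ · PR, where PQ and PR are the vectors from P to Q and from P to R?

PQ = Q − P = (22, 1)
PR = R − P = (26, 14)
PQ · PR = 22·26 + 1·14 = 572 + 14 = 586

586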